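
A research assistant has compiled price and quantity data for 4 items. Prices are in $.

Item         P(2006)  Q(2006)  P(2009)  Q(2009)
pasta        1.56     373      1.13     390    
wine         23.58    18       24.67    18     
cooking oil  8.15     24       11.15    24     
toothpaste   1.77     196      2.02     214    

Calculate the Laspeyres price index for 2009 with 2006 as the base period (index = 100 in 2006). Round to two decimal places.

98.72

Laspeyres price index uses base-period quantities as weights.
ΣP(2009)·Q(2006) = 1.13×373 + 24.67×18 + 11.15×24 + 2.02×196 = 421.49 + 444.06 + 267.6 + 395.92 = 1529.07
ΣP(2006)·Q(2006) = 1.56×373 + 23.58×18 + 8.15×24 + 1.77×196 = 581.88 + 424.44 + 195.6 + 346.92 = 1548.84
Index = 1529.07 / 1548.84 × 100 = 98.7236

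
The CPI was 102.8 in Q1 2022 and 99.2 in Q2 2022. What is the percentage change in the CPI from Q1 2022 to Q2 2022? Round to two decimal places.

-3.50%

Change = (99.2 − 102.8) / 102.8 × 100
       = -3.6 / 102.8 × 100 = -3.5019%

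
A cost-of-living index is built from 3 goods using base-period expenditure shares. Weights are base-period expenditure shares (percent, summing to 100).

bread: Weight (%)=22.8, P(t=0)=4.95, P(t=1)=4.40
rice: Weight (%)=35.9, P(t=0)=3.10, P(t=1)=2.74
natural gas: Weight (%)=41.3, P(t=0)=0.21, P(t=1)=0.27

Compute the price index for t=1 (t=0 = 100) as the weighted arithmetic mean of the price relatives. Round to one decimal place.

105.1

bread: 22.8 × (4.40/4.95) = 22.8 × 0.888889 = 20.2667
rice: 35.9 × (2.74/3.10) = 35.9 × 0.883871 = 31.7310
natural gas: 41.3 × (0.27/0.21) = 41.3 × 1.285714 = 53.1000
Index = Σ wᵢ·(p₁ᵢ/p₀ᵢ) = 20.2667 + 31.7310 + 53.1000 = 105.0976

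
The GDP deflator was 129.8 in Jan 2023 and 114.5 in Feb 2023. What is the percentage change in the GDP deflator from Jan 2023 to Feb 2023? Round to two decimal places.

-11.79%

Change = (114.5 − 129.8) / 129.8 × 100
       = -15.3 / 129.8 × 100 = -11.7874%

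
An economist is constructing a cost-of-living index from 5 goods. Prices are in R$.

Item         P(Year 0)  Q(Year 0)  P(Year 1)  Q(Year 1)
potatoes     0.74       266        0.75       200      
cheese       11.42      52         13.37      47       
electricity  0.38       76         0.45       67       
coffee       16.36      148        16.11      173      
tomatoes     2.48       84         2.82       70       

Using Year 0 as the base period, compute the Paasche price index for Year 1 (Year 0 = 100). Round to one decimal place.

102.1

Paasche price index uses current-period quantities as weights.
ΣP(Year 1)·Q(Year 1) = 0.75×200 + 13.37×47 + 0.45×67 + 16.11×173 + 2.82×70 = 150 + 628.39 + 30.15 + 2787.03 + 197.4 = 3792.97
ΣP(Year 0)·Q(Year 1) = 0.74×200 + 11.42×47 + 0.38×67 + 16.36×173 + 2.48×70 = 148 + 536.74 + 25.46 + 2830.28 + 173.6 = 3714.08
Index = 3792.97 / 3714.08 × 100 = 102.1241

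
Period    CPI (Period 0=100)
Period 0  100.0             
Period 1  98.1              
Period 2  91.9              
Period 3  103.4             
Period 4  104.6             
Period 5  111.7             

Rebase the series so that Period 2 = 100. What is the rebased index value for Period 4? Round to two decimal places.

113.82

Rebased(Period 4) = 104.6 / 91.9 × 100 = 113.8194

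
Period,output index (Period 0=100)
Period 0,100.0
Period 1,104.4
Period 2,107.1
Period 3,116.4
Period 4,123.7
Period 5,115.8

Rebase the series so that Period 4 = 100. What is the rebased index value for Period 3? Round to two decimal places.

94.10

Rebased(Period 3) = 116.4 / 123.7 × 100 = 94.0986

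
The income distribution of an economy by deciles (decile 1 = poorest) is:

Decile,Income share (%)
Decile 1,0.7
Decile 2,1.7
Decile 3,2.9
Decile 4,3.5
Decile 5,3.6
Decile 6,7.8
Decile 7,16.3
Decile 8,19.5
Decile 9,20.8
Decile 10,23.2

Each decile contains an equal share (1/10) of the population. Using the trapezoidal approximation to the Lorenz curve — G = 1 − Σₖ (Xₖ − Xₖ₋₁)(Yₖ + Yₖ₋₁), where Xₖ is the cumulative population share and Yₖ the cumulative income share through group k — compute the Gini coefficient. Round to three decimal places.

0.462

Cumulative income shares Yₖ: 0.0070, 0.0240, 0.0530, 0.0880, 0.1240, 0.2020, 0.3650, 0.5600, 0.7680, 1.0000
Σ (Xₖ−Xₖ₋₁)(Yₖ+Yₖ₋₁) = (1/10)(0.0070+0.0000) + (1/10)(0.0240+0.0070) + (1/10)(0.0530+0.0240) + (1/10)(0.0880+0.0530) + (1/10)(0.1240+0.0880) + (1/10)(0.2020+0.1240) + (1/10)(0.3650+0.2020) + (1/10)(0.5600+0.3650) + (1/10)(0.7680+0.5600) + (1/10)(1.0000+0.7680)
  = 0.0007 + 0.0031 + 0.0077 + 0.0141 + 0.0212 + 0.0326 + 0.0567 + 0.0925 + 0.1328 + 0.1768 = 0.5382
G = 1 − 0.5382 = 0.4618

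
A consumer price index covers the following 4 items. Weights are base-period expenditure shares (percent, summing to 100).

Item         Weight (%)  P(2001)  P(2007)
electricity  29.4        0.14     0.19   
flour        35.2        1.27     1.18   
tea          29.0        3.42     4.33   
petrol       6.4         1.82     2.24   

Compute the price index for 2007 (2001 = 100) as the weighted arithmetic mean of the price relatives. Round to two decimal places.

electricity: 29.4 × (0.19/0.14) = 29.4 × 1.357143 = 39.9000
flour: 35.2 × (1.18/1.27) = 35.2 × 0.929134 = 32.7055
tea: 29.0 × (4.33/3.42) = 29.0 × 1.266082 = 36.7164
petrol: 6.4 × (2.24/1.82) = 6.4 × 1.230769 = 7.8769
Index = Σ wᵢ·(p₁ᵢ/p₀ᵢ) = 39.9000 + 32.7055 + 36.7164 + 7.8769 = 117.1988

117.20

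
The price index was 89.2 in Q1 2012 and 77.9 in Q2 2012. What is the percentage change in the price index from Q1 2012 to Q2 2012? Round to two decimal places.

Change = (77.9 − 89.2) / 89.2 × 100
       = -11.3 / 89.2 × 100 = -12.6682%

-12.67%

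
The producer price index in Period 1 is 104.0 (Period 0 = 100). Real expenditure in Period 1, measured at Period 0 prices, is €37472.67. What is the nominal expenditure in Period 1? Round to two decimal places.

38971.58

Nominal = Real × (Index/100) = 37472.67 × (104.0/100)
        = 37472.67 × 1.040 = 38971.5768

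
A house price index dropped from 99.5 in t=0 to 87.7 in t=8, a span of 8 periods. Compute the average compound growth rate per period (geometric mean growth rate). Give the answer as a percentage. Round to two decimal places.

-1.57%

Growth factor = (87.7/99.5)^(1/8) = (0.881407)^(1/8) = 0.984344
Growth rate = 0.984344 − 1 = -0.015656 = -1.5656%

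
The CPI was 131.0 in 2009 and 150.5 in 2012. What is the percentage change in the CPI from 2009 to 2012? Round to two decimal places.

Change = (150.5 − 131.0) / 131.0 × 100
       = 19.5 / 131.0 × 100 = 14.8855%

14.89%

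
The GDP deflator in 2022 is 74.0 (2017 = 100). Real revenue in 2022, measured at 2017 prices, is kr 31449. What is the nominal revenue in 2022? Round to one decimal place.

Nominal = Real × (Index/100) = 31449 × (74.0/100)
        = 31449 × 0.740 = 23272.2600

23272.3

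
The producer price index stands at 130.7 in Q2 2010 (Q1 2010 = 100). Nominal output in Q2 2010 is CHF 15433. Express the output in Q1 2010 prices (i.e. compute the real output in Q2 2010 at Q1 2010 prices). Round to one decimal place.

11808.0

Real = Nominal ÷ (Index/100) = 15433 ÷ (130.7/100)
     = 15433 ÷ 1.307 = 11807.9572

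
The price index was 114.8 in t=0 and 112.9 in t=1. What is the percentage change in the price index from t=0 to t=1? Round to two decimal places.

-1.66%

Change = (112.9 − 114.8) / 114.8 × 100
       = -1.9 / 114.8 × 100 = -1.6551%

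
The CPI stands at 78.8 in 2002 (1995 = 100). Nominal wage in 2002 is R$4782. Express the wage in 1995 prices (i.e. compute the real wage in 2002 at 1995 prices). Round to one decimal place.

Real = Nominal ÷ (Index/100) = 4782 ÷ (78.8/100)
     = 4782 ÷ 0.788 = 6068.5279

6068.5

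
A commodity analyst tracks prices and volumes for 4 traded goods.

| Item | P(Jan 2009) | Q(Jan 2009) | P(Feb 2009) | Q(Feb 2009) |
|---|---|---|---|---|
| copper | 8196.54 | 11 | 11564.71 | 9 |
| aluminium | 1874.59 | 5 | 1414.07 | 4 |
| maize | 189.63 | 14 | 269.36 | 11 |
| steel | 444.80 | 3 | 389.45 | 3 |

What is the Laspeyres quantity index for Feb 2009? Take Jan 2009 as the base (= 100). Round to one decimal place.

Laspeyres quantity index uses base-period prices as weights.
ΣP(Jan 2009)·Q(Feb 2009) = 8196.54×9 + 1874.59×4 + 189.63×11 + 444.80×3 = 73768.86 + 7498.36 + 2085.93 + 1334.4 = 84687.55
ΣP(Jan 2009)·Q(Jan 2009) = 8196.54×11 + 1874.59×5 + 189.63×14 + 444.80×3 = 90161.94 + 9372.95 + 2654.82 + 1334.4 = 103524.11
Index = 84687.55 / 103524.11 × 100 = 81.8047

81.8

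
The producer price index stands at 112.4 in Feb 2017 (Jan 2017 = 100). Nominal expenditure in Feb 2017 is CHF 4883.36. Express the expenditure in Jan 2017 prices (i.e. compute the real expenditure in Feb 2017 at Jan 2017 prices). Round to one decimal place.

4344.6

Real = Nominal ÷ (Index/100) = 4883.36 ÷ (112.4/100)
     = 4883.36 ÷ 1.124 = 4344.6263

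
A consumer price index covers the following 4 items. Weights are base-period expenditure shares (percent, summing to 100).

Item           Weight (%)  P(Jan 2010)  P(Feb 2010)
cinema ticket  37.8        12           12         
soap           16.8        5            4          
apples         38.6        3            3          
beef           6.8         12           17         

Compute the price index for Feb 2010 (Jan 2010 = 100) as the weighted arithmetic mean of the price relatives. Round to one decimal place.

cinema ticket: 37.8 × (12/12) = 37.8 × 1.000000 = 37.8000
soap: 16.8 × (4/5) = 16.8 × 0.800000 = 13.4400
apples: 38.6 × (3/3) = 38.6 × 1.000000 = 38.6000
beef: 6.8 × (17/12) = 6.8 × 1.416667 = 9.6333
Index = Σ wᵢ·(p₁ᵢ/p₀ᵢ) = 37.8000 + 13.4400 + 38.6000 + 9.6333 = 99.4733

99.5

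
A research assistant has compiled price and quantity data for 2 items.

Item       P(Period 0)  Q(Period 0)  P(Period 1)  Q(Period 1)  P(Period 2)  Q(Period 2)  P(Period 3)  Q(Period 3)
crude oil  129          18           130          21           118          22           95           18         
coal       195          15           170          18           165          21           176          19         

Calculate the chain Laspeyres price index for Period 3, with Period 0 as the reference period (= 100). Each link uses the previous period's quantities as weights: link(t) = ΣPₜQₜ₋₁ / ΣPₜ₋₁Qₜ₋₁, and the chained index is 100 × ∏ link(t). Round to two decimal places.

83.71

Link Period 0→Period 1:
ΣP(Period 1)Q(Period 0) = 130×18 + 170×15 = 2340 + 2550 = 4890
ΣP(Period 0)Q(Period 0) = 129×18 + 195×15 = 2322 + 2925 = 5247
link = 4890/5247 = 0.931961
Link Period 1→Period 2:
ΣP(Period 2)Q(Period 1) = 118×21 + 165×18 = 2478 + 2970 = 5448
ΣP(Period 1)Q(Period 1) = 130×21 + 170×18 = 2730 + 3060 = 5790
link = 5448/5790 = 0.940933
Link Period 2→Period 3:
ΣP(Period 3)Q(Period 2) = 95×22 + 176×21 = 2090 + 3696 = 5786
ΣP(Period 2)Q(Period 2) = 118×22 + 165×21 = 2596 + 3465 = 6061
link = 5786/6061 = 0.954628
Chained index = 100 × 0.931961 × 0.940933 × 0.954628 = 83.7125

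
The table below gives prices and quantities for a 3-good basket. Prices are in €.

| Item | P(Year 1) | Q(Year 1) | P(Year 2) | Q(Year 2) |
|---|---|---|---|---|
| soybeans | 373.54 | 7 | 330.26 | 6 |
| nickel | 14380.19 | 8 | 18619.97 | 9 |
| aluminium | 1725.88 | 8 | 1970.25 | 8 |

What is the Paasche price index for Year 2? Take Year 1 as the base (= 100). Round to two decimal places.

Paasche price index uses current-period quantities as weights.
ΣP(Year 2)·Q(Year 2) = 330.26×6 + 18619.97×9 + 1970.25×8 = 1981.56 + 167579.73 + 15762 = 185323.29
ΣP(Year 1)·Q(Year 2) = 373.54×6 + 14380.19×9 + 1725.88×8 = 2241.24 + 129421.71 + 13807.04 = 145469.99
Index = 185323.29 / 145469.99 × 100 = 127.3962

127.40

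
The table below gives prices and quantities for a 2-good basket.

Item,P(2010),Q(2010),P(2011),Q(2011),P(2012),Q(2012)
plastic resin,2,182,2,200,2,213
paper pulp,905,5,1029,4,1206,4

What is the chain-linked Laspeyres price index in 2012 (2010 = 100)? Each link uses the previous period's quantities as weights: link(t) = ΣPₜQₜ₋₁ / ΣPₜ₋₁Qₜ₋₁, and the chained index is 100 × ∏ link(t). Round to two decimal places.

130.35

Link 2010→2011:
ΣP(2011)Q(2010) = 2×182 + 1029×5 = 364 + 5145 = 5509
ΣP(2010)Q(2010) = 2×182 + 905×5 = 364 + 4525 = 4889
link = 5509/4889 = 1.126815
Link 2011→2012:
ΣP(2012)Q(2011) = 2×200 + 1206×4 = 400 + 4824 = 5224
ΣP(2011)Q(2011) = 2×200 + 1029×4 = 400 + 4116 = 4516
link = 5224/4516 = 1.156776
Chained index = 100 × 1.126815 × 1.156776 = 130.3473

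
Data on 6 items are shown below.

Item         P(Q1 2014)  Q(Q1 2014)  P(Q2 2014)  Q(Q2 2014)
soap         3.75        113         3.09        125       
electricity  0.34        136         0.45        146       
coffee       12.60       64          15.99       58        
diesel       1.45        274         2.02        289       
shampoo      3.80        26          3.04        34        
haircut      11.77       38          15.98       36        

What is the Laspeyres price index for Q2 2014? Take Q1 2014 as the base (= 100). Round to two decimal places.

120.44

Laspeyres price index uses base-period quantities as weights.
ΣP(Q2 2014)·Q(Q1 2014) = 3.09×113 + 0.45×136 + 15.99×64 + 2.02×274 + 3.04×26 + 15.98×38 = 349.17 + 61.2 + 1023.36 + 553.48 + 79.04 + 607.24 = 2673.49
ΣP(Q1 2014)·Q(Q1 2014) = 3.75×113 + 0.34×136 + 12.60×64 + 1.45×274 + 3.80×26 + 11.77×38 = 423.75 + 46.24 + 806.4 + 397.3 + 98.8 + 447.26 = 2219.75
Index = 2673.49 / 2219.75 × 100 = 120.4410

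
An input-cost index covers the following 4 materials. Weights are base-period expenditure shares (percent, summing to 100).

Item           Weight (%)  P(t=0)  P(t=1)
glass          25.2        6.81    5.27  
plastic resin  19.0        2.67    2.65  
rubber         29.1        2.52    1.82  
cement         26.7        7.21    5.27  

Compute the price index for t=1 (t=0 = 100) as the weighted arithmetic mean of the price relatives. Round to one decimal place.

glass: 25.2 × (5.27/6.81) = 25.2 × 0.773862 = 19.5013
plastic resin: 19.0 × (2.65/2.67) = 19.0 × 0.992509 = 18.8577
rubber: 29.1 × (1.82/2.52) = 29.1 × 0.722222 = 21.0167
cement: 26.7 × (5.27/7.21) = 26.7 × 0.730929 = 19.5158
Index = Σ wᵢ·(p₁ᵢ/p₀ᵢ) = 19.5013 + 18.8577 + 21.0167 + 19.5158 = 78.8915

78.9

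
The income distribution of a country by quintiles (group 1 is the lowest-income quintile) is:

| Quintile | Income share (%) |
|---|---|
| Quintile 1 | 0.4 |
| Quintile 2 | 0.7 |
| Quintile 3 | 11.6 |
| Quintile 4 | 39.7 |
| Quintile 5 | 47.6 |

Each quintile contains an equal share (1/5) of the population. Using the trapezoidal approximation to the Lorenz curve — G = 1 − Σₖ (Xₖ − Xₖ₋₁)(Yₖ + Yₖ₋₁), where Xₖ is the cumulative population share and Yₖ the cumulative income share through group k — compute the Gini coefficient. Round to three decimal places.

0.534

Cumulative income shares Yₖ: 0.0040, 0.0110, 0.1270, 0.5240, 1.0000
Σ (Xₖ−Xₖ₋₁)(Yₖ+Yₖ₋₁) = (1/5)(0.0040+0.0000) + (1/5)(0.0110+0.0040) + (1/5)(0.1270+0.0110) + (1/5)(0.5240+0.1270) + (1/5)(1.0000+0.5240)
  = 0.0008 + 0.0030 + 0.0276 + 0.1302 + 0.3048 = 0.4664
G = 1 − 0.4664 = 0.5336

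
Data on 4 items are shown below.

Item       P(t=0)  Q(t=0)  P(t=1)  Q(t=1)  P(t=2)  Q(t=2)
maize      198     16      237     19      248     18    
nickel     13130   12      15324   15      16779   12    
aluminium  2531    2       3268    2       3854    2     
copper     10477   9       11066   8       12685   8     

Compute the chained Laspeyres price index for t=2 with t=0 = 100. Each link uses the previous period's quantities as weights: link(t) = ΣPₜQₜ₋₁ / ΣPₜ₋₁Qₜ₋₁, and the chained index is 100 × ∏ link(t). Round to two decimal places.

Link t=0→t=1:
ΣP(t=1)Q(t=0) = 237×16 + 15324×12 + 3268×2 + 11066×9 = 3792 + 183888 + 6536 + 99594 = 293810
ΣP(t=0)Q(t=0) = 198×16 + 13130×12 + 2531×2 + 10477×9 = 3168 + 157560 + 5062 + 94293 = 260083
link = 293810/260083 = 1.129678
Link t=1→t=2:
ΣP(t=2)Q(t=1) = 248×19 + 16779×15 + 3854×2 + 12685×8 = 4712 + 251685 + 7708 + 101480 = 365585
ΣP(t=1)Q(t=1) = 237×19 + 15324×15 + 3268×2 + 11066×8 = 4503 + 229860 + 6536 + 88528 = 329427
link = 365585/329427 = 1.109760
Chained index = 100 × 1.129678 × 1.109760 = 125.3672

125.37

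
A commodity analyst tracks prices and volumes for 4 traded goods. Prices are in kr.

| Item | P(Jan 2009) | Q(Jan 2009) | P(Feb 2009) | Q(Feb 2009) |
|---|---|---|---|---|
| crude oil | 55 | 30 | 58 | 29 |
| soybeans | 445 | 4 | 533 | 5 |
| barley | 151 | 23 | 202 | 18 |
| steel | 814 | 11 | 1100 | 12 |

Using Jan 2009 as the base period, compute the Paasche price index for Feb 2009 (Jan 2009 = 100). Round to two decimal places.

129.91

Paasche price index uses current-period quantities as weights.
ΣP(Feb 2009)·Q(Feb 2009) = 58×29 + 533×5 + 202×18 + 1100×12 = 1682 + 2665 + 3636 + 13200 = 21183
ΣP(Jan 2009)·Q(Feb 2009) = 55×29 + 445×5 + 151×18 + 814×12 = 1595 + 2225 + 2718 + 9768 = 16306
Index = 21183 / 16306 × 100 = 129.9092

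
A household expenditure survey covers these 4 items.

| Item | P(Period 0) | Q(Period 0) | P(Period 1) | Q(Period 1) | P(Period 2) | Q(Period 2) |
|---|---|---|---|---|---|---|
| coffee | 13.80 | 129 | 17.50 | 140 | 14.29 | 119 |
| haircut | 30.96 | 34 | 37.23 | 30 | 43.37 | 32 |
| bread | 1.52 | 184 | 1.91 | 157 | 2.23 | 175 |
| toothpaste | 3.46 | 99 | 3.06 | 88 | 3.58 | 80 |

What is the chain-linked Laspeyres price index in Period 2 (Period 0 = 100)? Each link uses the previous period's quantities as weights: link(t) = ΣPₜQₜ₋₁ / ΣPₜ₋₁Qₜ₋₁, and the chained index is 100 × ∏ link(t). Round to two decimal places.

115.97

Link Period 0→Period 1:
ΣP(Period 1)Q(Period 0) = 17.50×129 + 37.23×34 + 1.91×184 + 3.06×99 = 2257.5 + 1265.82 + 351.44 + 302.94 = 4177.7
ΣP(Period 0)Q(Period 0) = 13.80×129 + 30.96×34 + 1.52×184 + 3.46×99 = 1780.2 + 1052.64 + 279.68 + 342.54 = 3455.06
link = 4177.7/3455.06 = 1.209154
Link Period 1→Period 2:
ΣP(Period 2)Q(Period 1) = 14.29×140 + 43.37×30 + 2.23×157 + 3.58×88 = 2000.6 + 1301.1 + 350.11 + 315.04 = 3966.85
ΣP(Period 1)Q(Period 1) = 17.50×140 + 37.23×30 + 1.91×157 + 3.06×88 = 2450 + 1116.9 + 299.87 + 269.28 = 4136.05
link = 3966.85/4136.05 = 0.959091
Chained index = 100 × 1.209154 × 0.959091 = 115.9689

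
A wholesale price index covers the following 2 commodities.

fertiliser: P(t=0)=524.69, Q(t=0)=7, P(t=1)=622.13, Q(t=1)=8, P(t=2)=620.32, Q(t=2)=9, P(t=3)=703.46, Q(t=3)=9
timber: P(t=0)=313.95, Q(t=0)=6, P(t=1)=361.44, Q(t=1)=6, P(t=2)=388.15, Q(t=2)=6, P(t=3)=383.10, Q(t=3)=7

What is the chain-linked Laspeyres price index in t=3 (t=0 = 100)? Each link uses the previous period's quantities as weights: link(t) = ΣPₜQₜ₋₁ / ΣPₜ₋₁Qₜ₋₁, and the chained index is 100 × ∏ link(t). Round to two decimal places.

Link t=0→t=1:
ΣP(t=1)Q(t=0) = 622.13×7 + 361.44×6 = 4354.91 + 2168.64 = 6523.55
ΣP(t=0)Q(t=0) = 524.69×7 + 313.95×6 = 3672.83 + 1883.7 = 5556.53
link = 6523.55/5556.53 = 1.174033
Link t=1→t=2:
ΣP(t=2)Q(t=1) = 620.32×8 + 388.15×6 = 4962.56 + 2328.9 = 7291.46
ΣP(t=1)Q(t=1) = 622.13×8 + 361.44×6 = 4977.04 + 2168.64 = 7145.68
link = 7291.46/7145.68 = 1.020401
Link t=2→t=3:
ΣP(t=3)Q(t=2) = 703.46×9 + 383.10×6 = 6331.14 + 2298.6 = 8629.74
ΣP(t=2)Q(t=2) = 620.32×9 + 388.15×6 = 5582.88 + 2328.9 = 7911.78
link = 8629.74/7911.78 = 1.090746
Chained index = 100 × 1.174033 × 1.020401 × 1.090746 = 130.6697

130.67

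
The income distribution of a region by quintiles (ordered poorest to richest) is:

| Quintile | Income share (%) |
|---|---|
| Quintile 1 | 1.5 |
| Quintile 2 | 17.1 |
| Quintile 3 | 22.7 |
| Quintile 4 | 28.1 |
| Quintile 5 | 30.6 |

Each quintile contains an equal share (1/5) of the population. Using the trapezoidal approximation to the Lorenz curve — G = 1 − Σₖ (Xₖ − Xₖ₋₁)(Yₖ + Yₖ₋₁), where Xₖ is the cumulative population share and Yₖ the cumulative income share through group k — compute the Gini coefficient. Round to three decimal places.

Cumulative income shares Yₖ: 0.0150, 0.1860, 0.4130, 0.6940, 1.0000
Σ (Xₖ−Xₖ₋₁)(Yₖ+Yₖ₋₁) = (1/5)(0.0150+0.0000) + (1/5)(0.1860+0.0150) + (1/5)(0.4130+0.1860) + (1/5)(0.6940+0.4130) + (1/5)(1.0000+0.6940)
  = 0.0030 + 0.0402 + 0.1198 + 0.2214 + 0.3388 = 0.7232
G = 1 − 0.7232 = 0.2768

0.277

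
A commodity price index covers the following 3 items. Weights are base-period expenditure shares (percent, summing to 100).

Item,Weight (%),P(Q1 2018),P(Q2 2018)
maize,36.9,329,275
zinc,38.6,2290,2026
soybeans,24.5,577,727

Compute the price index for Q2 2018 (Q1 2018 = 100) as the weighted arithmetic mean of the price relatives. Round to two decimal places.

95.86

maize: 36.9 × (275/329) = 36.9 × 0.835866 = 30.8435
zinc: 38.6 × (2026/2290) = 38.6 × 0.884716 = 34.1500
soybeans: 24.5 × (727/577) = 24.5 × 1.259965 = 30.8692
Index = Σ wᵢ·(p₁ᵢ/p₀ᵢ) = 30.8435 + 34.1500 + 30.8692 = 95.8627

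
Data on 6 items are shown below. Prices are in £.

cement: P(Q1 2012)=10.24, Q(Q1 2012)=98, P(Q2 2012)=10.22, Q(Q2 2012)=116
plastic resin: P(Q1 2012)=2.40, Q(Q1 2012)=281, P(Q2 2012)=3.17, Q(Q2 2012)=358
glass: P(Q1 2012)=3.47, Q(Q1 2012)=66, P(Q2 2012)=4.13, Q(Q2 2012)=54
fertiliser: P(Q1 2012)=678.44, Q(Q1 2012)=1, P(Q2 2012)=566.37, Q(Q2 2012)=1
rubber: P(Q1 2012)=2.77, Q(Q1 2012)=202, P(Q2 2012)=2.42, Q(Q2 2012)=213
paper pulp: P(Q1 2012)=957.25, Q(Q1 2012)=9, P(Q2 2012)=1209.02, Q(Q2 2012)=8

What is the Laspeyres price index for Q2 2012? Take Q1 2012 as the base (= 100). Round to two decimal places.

119.91

Laspeyres price index uses base-period quantities as weights.
ΣP(Q2 2012)·Q(Q1 2012) = 10.22×98 + 3.17×281 + 4.13×66 + 566.37×1 + 2.42×202 + 1209.02×9 = 1001.56 + 890.77 + 272.58 + 566.37 + 488.84 + 10881.18 = 14101.3
ΣP(Q1 2012)·Q(Q1 2012) = 10.24×98 + 2.40×281 + 3.47×66 + 678.44×1 + 2.77×202 + 957.25×9 = 1003.52 + 674.4 + 229.02 + 678.44 + 559.54 + 8615.25 = 11760.17
Index = 14101.3 / 11760.17 × 100 = 119.9073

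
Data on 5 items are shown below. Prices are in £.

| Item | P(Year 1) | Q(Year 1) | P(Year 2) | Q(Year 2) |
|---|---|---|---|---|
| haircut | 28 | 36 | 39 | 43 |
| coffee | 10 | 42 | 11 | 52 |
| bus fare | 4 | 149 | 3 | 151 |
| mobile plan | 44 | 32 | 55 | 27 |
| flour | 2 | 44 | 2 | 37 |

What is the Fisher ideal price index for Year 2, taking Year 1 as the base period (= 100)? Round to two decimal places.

Laspeyres component (base-period weights):
ΣP(Year 2)Q(Year 1) = 39×36 + 11×42 + 3×149 + 55×32 + 2×44 = 1404 + 462 + 447 + 1760 + 88 = 4161
ΣP(Year 1)Q(Year 1) = 28×36 + 10×42 + 4×149 + 44×32 + 2×44 = 1008 + 420 + 596 + 1408 + 88 = 3520
L = 4161 / 3520 × 100 = 118.2102
Paasche component (current-period weights):
ΣP(Year 2)Q(Year 2) = 39×43 + 11×52 + 3×151 + 55×27 + 2×37 = 1677 + 572 + 453 + 1485 + 74 = 4261
ΣP(Year 1)Q(Year 2) = 28×43 + 10×52 + 4×151 + 44×27 + 2×37 = 1204 + 520 + 604 + 1188 + 74 = 3590
P = 4261 / 3590 × 100 = 118.6908
Fisher = √(L × P) = √(118.2102 × 118.6908) = 118.4503

118.45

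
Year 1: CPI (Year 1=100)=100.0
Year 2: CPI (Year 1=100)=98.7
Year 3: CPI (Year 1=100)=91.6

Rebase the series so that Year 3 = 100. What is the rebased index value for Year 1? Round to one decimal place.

109.2

Rebased(Year 1) = 100.0 / 91.6 × 100 = 109.1703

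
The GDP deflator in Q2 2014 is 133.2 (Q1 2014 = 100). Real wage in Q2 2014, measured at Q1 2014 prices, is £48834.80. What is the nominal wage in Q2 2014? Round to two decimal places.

Nominal = Real × (Index/100) = 48834.80 × (133.2/100)
        = 48834.80 × 1.332 = 65047.9536

65047.95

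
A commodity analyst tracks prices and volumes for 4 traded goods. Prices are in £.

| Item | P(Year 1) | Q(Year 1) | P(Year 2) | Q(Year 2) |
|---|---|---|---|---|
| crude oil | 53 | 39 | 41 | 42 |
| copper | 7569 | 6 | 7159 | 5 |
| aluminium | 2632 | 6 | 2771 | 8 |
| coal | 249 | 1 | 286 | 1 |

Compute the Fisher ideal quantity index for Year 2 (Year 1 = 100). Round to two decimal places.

Laspeyres component (base-period weights):
ΣP(Year 1)Q(Year 2) = 53×42 + 7569×5 + 2632×8 + 249×1 = 2226 + 37845 + 21056 + 249 = 61376
ΣP(Year 1)Q(Year 1) = 53×39 + 7569×6 + 2632×6 + 249×1 = 2067 + 45414 + 15792 + 249 = 63522
L = 61376 / 63522 × 100 = 96.6216
Paasche component (current-period weights):
ΣP(Year 2)Q(Year 2) = 41×42 + 7159×5 + 2771×8 + 286×1 = 1722 + 35795 + 22168 + 286 = 59971
ΣP(Year 2)Q(Year 1) = 41×39 + 7159×6 + 2771×6 + 286×1 = 1599 + 42954 + 16626 + 286 = 61465
P = 59971 / 61465 × 100 = 97.5693
Fisher = √(L × P) = √(96.6216 × 97.5693) = 97.0943

97.09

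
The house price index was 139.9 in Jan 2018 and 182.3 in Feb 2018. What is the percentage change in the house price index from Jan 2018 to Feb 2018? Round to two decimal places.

30.31%

Change = (182.3 − 139.9) / 139.9 × 100
       = 42.4 / 139.9 × 100 = 30.3074%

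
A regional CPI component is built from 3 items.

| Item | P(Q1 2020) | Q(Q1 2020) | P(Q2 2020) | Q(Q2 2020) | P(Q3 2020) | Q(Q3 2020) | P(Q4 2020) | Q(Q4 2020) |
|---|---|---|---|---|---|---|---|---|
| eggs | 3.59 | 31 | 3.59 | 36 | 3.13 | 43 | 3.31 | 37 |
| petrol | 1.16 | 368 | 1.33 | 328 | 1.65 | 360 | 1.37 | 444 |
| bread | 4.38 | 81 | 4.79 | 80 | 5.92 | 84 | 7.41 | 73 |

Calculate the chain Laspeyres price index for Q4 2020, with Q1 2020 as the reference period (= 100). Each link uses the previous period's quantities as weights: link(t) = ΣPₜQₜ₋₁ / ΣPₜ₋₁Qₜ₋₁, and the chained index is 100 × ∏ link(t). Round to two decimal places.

135.04

Link Q1 2020→Q2 2020:
ΣP(Q2 2020)Q(Q1 2020) = 3.59×31 + 1.33×368 + 4.79×81 = 111.29 + 489.44 + 387.99 = 988.72
ΣP(Q1 2020)Q(Q1 2020) = 3.59×31 + 1.16×368 + 4.38×81 = 111.29 + 426.88 + 354.78 = 892.95
link = 988.72/892.95 = 1.107251
Link Q2 2020→Q3 2020:
ΣP(Q3 2020)Q(Q2 2020) = 3.13×36 + 1.65×328 + 5.92×80 = 112.68 + 541.2 + 473.6 = 1127.48
ΣP(Q2 2020)Q(Q2 2020) = 3.59×36 + 1.33×328 + 4.79×80 = 129.24 + 436.24 + 383.2 = 948.68
link = 1127.48/948.68 = 1.188472
Link Q3 2020→Q4 2020:
ΣP(Q4 2020)Q(Q3 2020) = 3.31×43 + 1.37×360 + 7.41×84 = 142.33 + 493.2 + 622.44 = 1257.97
ΣP(Q3 2020)Q(Q3 2020) = 3.13×43 + 1.65×360 + 5.92×84 = 134.59 + 594 + 497.28 = 1225.87
link = 1257.97/1225.87 = 1.026185
Chained index = 100 × 1.107251 × 1.188472 × 1.026185 = 135.0396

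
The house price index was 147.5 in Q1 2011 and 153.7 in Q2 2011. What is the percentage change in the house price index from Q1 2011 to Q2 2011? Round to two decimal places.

Change = (153.7 − 147.5) / 147.5 × 100
       = 6.2 / 147.5 × 100 = 4.2034%

4.20%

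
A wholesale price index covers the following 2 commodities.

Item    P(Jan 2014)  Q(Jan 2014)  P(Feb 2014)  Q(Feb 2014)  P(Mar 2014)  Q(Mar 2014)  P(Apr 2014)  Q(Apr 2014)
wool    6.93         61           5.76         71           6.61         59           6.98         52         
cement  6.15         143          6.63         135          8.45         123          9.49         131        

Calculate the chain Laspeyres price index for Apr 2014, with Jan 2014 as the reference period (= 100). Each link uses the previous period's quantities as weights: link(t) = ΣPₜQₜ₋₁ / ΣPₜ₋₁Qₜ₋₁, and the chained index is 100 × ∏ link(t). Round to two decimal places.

136.12

Link Jan 2014→Feb 2014:
ΣP(Feb 2014)Q(Jan 2014) = 5.76×61 + 6.63×143 = 351.36 + 948.09 = 1299.45
ΣP(Jan 2014)Q(Jan 2014) = 6.93×61 + 6.15×143 = 422.73 + 879.45 = 1302.18
link = 1299.45/1302.18 = 0.997904
Link Feb 2014→Mar 2014:
ΣP(Mar 2014)Q(Feb 2014) = 6.61×71 + 8.45×135 = 469.31 + 1140.75 = 1610.06
ΣP(Feb 2014)Q(Feb 2014) = 5.76×71 + 6.63×135 = 408.96 + 895.05 = 1304.01
link = 1610.06/1304.01 = 1.234699
Link Mar 2014→Apr 2014:
ΣP(Apr 2014)Q(Mar 2014) = 6.98×59 + 9.49×123 = 411.82 + 1167.27 = 1579.09
ΣP(Mar 2014)Q(Mar 2014) = 6.61×59 + 8.45×123 = 389.99 + 1039.35 = 1429.34
link = 1579.09/1429.34 = 1.104769
Chained index = 100 × 0.997904 × 1.234699 × 1.104769 = 136.1197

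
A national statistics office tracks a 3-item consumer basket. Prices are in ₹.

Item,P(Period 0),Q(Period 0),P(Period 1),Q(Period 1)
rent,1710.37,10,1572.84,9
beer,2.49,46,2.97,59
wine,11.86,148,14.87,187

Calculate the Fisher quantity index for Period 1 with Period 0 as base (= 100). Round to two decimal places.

Laspeyres component (base-period weights):
ΣP(Period 0)Q(Period 1) = 1710.37×9 + 2.49×59 + 11.86×187 = 15393.33 + 146.91 + 2217.82 = 17758.06
ΣP(Period 0)Q(Period 0) = 1710.37×10 + 2.49×46 + 11.86×148 = 17103.7 + 114.54 + 1755.28 = 18973.52
L = 17758.06 / 18973.52 × 100 = 93.5939
Paasche component (current-period weights):
ΣP(Period 1)Q(Period 1) = 1572.84×9 + 2.97×59 + 14.87×187 = 14155.56 + 175.23 + 2780.69 = 17111.48
ΣP(Period 1)Q(Period 0) = 1572.84×10 + 2.97×46 + 14.87×148 = 15728.4 + 136.62 + 2200.76 = 18065.78
P = 17111.48 / 18065.78 × 100 = 94.7176
Fisher = √(L × P) = √(93.5939 × 94.7176) = 94.1541

94.15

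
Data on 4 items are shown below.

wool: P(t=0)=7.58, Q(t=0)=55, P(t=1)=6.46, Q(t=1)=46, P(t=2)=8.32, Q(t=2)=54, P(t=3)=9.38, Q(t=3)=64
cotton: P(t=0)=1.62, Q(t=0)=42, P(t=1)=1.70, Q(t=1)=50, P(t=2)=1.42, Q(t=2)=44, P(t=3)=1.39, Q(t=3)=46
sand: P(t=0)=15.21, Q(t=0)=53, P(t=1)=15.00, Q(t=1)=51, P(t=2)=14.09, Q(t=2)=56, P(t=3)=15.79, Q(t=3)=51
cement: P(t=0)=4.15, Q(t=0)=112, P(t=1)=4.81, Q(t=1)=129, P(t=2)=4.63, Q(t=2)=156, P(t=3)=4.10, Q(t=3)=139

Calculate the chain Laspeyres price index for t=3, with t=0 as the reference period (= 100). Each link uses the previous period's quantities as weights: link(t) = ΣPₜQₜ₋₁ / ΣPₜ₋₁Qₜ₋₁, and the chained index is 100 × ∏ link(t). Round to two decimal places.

103.76

Link t=0→t=1:
ΣP(t=1)Q(t=0) = 6.46×55 + 1.70×42 + 15.00×53 + 4.81×112 = 355.3 + 71.4 + 795 + 538.72 = 1760.42
ΣP(t=0)Q(t=0) = 7.58×55 + 1.62×42 + 15.21×53 + 4.15×112 = 416.9 + 68.04 + 806.13 + 464.8 = 1755.87
link = 1760.42/1755.87 = 1.002591
Link t=1→t=2:
ΣP(t=2)Q(t=1) = 8.32×46 + 1.42×50 + 14.09×51 + 4.63×129 = 382.72 + 71 + 718.59 + 597.27 = 1769.58
ΣP(t=1)Q(t=1) = 6.46×46 + 1.70×50 + 15.00×51 + 4.81×129 = 297.16 + 85 + 765 + 620.49 = 1767.65
link = 1769.58/1767.65 = 1.001092
Link t=2→t=3:
ΣP(t=3)Q(t=2) = 9.38×54 + 1.39×44 + 15.79×56 + 4.10×156 = 506.52 + 61.16 + 884.24 + 639.6 = 2091.52
ΣP(t=2)Q(t=2) = 8.32×54 + 1.42×44 + 14.09×56 + 4.63×156 = 449.28 + 62.48 + 789.04 + 722.28 = 2023.08
link = 2091.52/2023.08 = 1.033830
Chained index = 100 × 1.002591 × 1.001092 × 1.033830 = 103.7640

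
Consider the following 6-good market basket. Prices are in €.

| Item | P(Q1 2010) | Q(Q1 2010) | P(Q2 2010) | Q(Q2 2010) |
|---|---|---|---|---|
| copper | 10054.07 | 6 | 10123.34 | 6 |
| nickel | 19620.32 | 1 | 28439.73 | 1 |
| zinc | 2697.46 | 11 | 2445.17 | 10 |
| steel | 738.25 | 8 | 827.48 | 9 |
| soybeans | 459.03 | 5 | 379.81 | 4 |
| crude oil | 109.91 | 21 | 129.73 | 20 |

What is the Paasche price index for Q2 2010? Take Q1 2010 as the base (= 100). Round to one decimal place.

Paasche price index uses current-period quantities as weights.
ΣP(Q2 2010)·Q(Q2 2010) = 10123.34×6 + 28439.73×1 + 2445.17×10 + 827.48×9 + 379.81×4 + 129.73×20 = 60740.04 + 28439.73 + 24451.7 + 7447.32 + 1519.24 + 2594.6 = 125192.63
ΣP(Q1 2010)·Q(Q2 2010) = 10054.07×6 + 19620.32×1 + 2697.46×10 + 738.25×9 + 459.03×4 + 109.91×20 = 60324.42 + 19620.32 + 26974.6 + 6644.25 + 1836.12 + 2198.2 = 117597.91
Index = 125192.63 / 117597.91 × 100 = 106.4582

106.5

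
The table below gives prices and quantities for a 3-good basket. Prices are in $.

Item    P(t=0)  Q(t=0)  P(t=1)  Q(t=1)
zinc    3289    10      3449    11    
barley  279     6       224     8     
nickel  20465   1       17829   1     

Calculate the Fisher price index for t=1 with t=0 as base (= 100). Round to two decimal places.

97.64

Laspeyres component (base-period weights):
ΣP(t=1)Q(t=0) = 3449×10 + 224×6 + 17829×1 = 34490 + 1344 + 17829 = 53663
ΣP(t=0)Q(t=0) = 3289×10 + 279×6 + 20465×1 = 32890 + 1674 + 20465 = 55029
L = 53663 / 55029 × 100 = 97.5177
Paasche component (current-period weights):
ΣP(t=1)Q(t=1) = 3449×11 + 224×8 + 17829×1 = 37939 + 1792 + 17829 = 57560
ΣP(t=0)Q(t=1) = 3289×11 + 279×8 + 20465×1 = 36179 + 2232 + 20465 = 58876
P = 57560 / 58876 × 100 = 97.7648
Fisher = √(L × P) = √(97.5177 × 97.7648) = 97.6412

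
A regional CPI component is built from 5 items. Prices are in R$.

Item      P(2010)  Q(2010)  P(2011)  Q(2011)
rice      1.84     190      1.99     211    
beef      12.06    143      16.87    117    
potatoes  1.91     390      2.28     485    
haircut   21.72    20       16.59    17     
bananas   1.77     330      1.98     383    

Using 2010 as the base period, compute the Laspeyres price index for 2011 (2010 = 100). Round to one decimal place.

121.6

Laspeyres price index uses base-period quantities as weights.
ΣP(2011)·Q(2010) = 1.99×190 + 16.87×143 + 2.28×390 + 16.59×20 + 1.98×330 = 378.1 + 2412.41 + 889.2 + 331.8 + 653.4 = 4664.91
ΣP(2010)·Q(2010) = 1.84×190 + 12.06×143 + 1.91×390 + 21.72×20 + 1.77×330 = 349.6 + 1724.58 + 744.9 + 434.4 + 584.1 = 3837.58
Index = 4664.91 / 3837.58 × 100 = 121.5586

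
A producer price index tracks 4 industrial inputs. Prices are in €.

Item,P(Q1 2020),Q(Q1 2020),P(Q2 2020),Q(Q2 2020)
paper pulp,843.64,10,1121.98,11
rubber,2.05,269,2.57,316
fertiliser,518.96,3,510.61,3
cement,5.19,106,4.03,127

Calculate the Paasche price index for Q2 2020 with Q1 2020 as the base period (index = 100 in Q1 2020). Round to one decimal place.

125.1

Paasche price index uses current-period quantities as weights.
ΣP(Q2 2020)·Q(Q2 2020) = 1121.98×11 + 2.57×316 + 510.61×3 + 4.03×127 = 12341.78 + 812.12 + 1531.83 + 511.81 = 15197.54
ΣP(Q1 2020)·Q(Q2 2020) = 843.64×11 + 2.05×316 + 518.96×3 + 5.19×127 = 9280.04 + 647.8 + 1556.88 + 659.13 = 12143.85
Index = 15197.54 / 12143.85 × 100 = 125.1460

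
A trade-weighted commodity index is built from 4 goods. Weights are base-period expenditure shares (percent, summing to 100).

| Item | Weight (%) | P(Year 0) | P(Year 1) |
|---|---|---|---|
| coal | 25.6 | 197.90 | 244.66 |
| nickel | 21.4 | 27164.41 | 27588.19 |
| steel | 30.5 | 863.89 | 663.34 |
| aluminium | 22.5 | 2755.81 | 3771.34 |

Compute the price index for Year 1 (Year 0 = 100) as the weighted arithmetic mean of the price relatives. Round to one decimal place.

coal: 25.6 × (244.66/197.90) = 25.6 × 1.236281 = 31.6488
nickel: 21.4 × (27588.19/27164.41) = 21.4 × 1.015601 = 21.7339
steel: 30.5 × (663.34/863.89) = 30.5 × 0.767852 = 23.4195
aluminium: 22.5 × (3771.34/2755.81) = 22.5 × 1.368505 = 30.7914
Index = Σ wᵢ·(p₁ᵢ/p₀ᵢ) = 31.6488 + 21.7339 + 23.4195 + 30.7914 = 107.5935

107.6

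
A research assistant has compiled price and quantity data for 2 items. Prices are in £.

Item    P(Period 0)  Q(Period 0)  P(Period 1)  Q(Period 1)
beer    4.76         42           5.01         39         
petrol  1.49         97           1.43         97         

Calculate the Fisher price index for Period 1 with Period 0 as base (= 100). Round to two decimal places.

101.27

Laspeyres component (base-period weights):
ΣP(Period 1)Q(Period 0) = 5.01×42 + 1.43×97 = 210.42 + 138.71 = 349.13
ΣP(Period 0)Q(Period 0) = 4.76×42 + 1.49×97 = 199.92 + 144.53 = 344.45
L = 349.13 / 344.45 × 100 = 101.3587
Paasche component (current-period weights):
ΣP(Period 1)Q(Period 1) = 5.01×39 + 1.43×97 = 195.39 + 138.71 = 334.1
ΣP(Period 0)Q(Period 1) = 4.76×39 + 1.49×97 = 185.64 + 144.53 = 330.17
P = 334.1 / 330.17 × 100 = 101.1903
Fisher = √(L × P) = √(101.3587 × 101.1903) = 101.2745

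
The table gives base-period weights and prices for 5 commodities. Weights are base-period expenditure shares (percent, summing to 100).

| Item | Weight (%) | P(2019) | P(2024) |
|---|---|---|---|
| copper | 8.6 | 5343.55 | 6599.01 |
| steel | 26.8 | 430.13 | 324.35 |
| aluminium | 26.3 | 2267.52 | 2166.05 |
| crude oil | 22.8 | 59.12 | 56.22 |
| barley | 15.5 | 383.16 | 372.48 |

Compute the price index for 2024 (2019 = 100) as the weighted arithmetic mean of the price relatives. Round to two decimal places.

92.70

copper: 8.6 × (6599.01/5343.55) = 8.6 × 1.234949 = 10.6206
steel: 26.8 × (324.35/430.13) = 26.8 × 0.754074 = 20.2092
aluminium: 26.3 × (2166.05/2267.52) = 26.3 × 0.955251 = 25.1231
crude oil: 22.8 × (56.22/59.12) = 22.8 × 0.950947 = 21.6816
barley: 15.5 × (372.48/383.16) = 15.5 × 0.972127 = 15.0680
Index = Σ wᵢ·(p₁ᵢ/p₀ᵢ) = 10.6206 + 20.2092 + 25.1231 + 21.6816 + 15.0680 = 92.7024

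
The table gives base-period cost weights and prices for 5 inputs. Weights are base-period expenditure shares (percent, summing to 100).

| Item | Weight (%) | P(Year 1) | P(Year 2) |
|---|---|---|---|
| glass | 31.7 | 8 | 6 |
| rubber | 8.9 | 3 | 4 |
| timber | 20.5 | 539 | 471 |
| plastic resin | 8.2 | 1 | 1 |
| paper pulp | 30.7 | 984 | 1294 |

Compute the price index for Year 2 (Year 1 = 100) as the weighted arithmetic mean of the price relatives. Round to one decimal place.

102.1

glass: 31.7 × (6/8) = 31.7 × 0.750000 = 23.7750
rubber: 8.9 × (4/3) = 8.9 × 1.333333 = 11.8667
timber: 20.5 × (471/539) = 20.5 × 0.873840 = 17.9137
plastic resin: 8.2 × (1/1) = 8.2 × 1.000000 = 8.2000
paper pulp: 30.7 × (1294/984) = 30.7 × 1.315041 = 40.3717
Index = Σ wᵢ·(p₁ᵢ/p₀ᵢ) = 23.7750 + 11.8667 + 17.9137 + 8.2000 + 40.3717 = 102.1271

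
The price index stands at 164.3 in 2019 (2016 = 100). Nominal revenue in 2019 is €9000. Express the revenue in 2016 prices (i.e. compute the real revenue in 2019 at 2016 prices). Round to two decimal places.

5477.78

Real = Nominal ÷ (Index/100) = 9000 ÷ (164.3/100)
     = 9000 ÷ 1.643 = 5477.7845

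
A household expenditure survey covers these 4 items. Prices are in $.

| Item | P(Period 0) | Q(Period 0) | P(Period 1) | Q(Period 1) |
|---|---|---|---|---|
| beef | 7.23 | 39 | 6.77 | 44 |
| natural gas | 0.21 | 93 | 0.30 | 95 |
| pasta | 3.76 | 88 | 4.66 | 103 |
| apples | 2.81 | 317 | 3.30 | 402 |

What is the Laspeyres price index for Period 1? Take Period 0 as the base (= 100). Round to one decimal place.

Laspeyres price index uses base-period quantities as weights.
ΣP(Period 1)·Q(Period 0) = 6.77×39 + 0.30×93 + 4.66×88 + 3.30×317 = 264.03 + 27.9 + 410.08 + 1046.1 = 1748.11
ΣP(Period 0)·Q(Period 0) = 7.23×39 + 0.21×93 + 3.76×88 + 2.81×317 = 281.97 + 19.53 + 330.88 + 890.77 = 1523.15
Index = 1748.11 / 1523.15 × 100 = 114.7694

114.8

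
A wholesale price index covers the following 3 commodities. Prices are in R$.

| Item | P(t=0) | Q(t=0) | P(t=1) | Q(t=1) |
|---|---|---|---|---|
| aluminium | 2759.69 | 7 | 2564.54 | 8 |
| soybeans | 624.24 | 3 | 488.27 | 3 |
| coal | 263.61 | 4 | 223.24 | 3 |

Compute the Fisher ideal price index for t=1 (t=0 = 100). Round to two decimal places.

91.43

Laspeyres component (base-period weights):
ΣP(t=1)Q(t=0) = 2564.54×7 + 488.27×3 + 223.24×4 = 17951.78 + 1464.81 + 892.96 = 20309.55
ΣP(t=0)Q(t=0) = 2759.69×7 + 624.24×3 + 263.61×4 = 19317.83 + 1872.72 + 1054.44 = 22244.99
L = 20309.55 / 22244.99 × 100 = 91.2994
Paasche component (current-period weights):
ΣP(t=1)Q(t=1) = 2564.54×8 + 488.27×3 + 223.24×3 = 20516.32 + 1464.81 + 669.72 = 22650.85
ΣP(t=0)Q(t=1) = 2759.69×8 + 624.24×3 + 263.61×3 = 22077.52 + 1872.72 + 790.83 = 24741.07
P = 22650.85 / 24741.07 × 100 = 91.5516
Fisher = √(L × P) = √(91.2994 × 91.5516) = 91.4254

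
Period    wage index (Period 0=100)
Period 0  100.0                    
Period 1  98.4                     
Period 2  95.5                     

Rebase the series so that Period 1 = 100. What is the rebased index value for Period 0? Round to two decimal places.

101.63

Rebased(Period 0) = 100.0 / 98.4 × 100 = 101.6260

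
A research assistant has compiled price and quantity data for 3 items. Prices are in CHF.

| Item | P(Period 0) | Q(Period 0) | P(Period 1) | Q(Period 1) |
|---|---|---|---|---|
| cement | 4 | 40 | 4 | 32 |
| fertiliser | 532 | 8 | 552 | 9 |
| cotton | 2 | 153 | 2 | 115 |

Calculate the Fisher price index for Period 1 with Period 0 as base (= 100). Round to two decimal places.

103.44

Laspeyres component (base-period weights):
ΣP(Period 1)Q(Period 0) = 4×40 + 552×8 + 2×153 = 160 + 4416 + 306 = 4882
ΣP(Period 0)Q(Period 0) = 4×40 + 532×8 + 2×153 = 160 + 4256 + 306 = 4722
L = 4882 / 4722 × 100 = 103.3884
Paasche component (current-period weights):
ΣP(Period 1)Q(Period 1) = 4×32 + 552×9 + 2×115 = 128 + 4968 + 230 = 5326
ΣP(Period 0)Q(Period 1) = 4×32 + 532×9 + 2×115 = 128 + 4788 + 230 = 5146
P = 5326 / 5146 × 100 = 103.4979
Fisher = √(L × P) = √(103.3884 × 103.4979) = 103.4431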